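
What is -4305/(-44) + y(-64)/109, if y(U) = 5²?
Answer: 470345/4796 ≈ 98.070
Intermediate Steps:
y(U) = 25
-4305/(-44) + y(-64)/109 = -4305/(-44) + 25/109 = -4305*(-1/44) + 25*(1/109) = 4305/44 + 25/109 = 470345/4796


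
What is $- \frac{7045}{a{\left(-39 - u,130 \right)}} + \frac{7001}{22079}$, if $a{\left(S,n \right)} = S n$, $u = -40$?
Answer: $- \frac{30927285}{574054} \approx -53.875$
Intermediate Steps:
$- \frac{7045}{a{\left(-39 - u,130 \right)}} + \frac{7001}{22079} = - \frac{7045}{\left(-39 - -40\right) 130} + \frac{7001}{22079} = - \frac{7045}{\left(-39 + 40\right) 130} + 7001 \cdot \frac{1}{22079} = - \frac{7045}{1 \cdot 130} + \frac{7001}{22079} = - \frac{7045}{130} + \frac{7001}{22079} = \left(-7045\right) \frac{1}{130} + \frac{7001}{22079} = - \frac{1409}{26} + \frac{7001}{22079} = - \frac{30927285}{574054}$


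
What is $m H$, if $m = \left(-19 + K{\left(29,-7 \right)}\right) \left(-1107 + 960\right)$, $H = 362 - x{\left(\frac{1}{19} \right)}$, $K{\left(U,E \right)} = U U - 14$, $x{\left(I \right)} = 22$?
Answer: $-40383840$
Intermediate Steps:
$K{\left(U,E \right)} = -14 + U^{2}$ ($K{\left(U,E \right)} = U^{2} - 14 = -14 + U^{2}$)
$H = 340$ ($H = 362 - 22 = 340$)
$m = -118776$ ($m = \left(-19 - \left(14 - 29^{2}\right)\right) \left(-1107 + 960\right) = \left(-19 + \left(-14 + 841\right)\right) \left(-147\right) = \left(-19 + 827\right) \left(-147\right) = 808 \left(-147\right) = -118776$)
$m H = \left(-118776\right) 340 = -40383840$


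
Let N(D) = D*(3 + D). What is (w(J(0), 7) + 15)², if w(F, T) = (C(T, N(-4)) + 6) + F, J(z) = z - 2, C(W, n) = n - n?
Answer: 361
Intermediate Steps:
C(W, n) = 0
J(z) = -2 + z
w(F, T) = 6 + F (w(F, T) = (0 + 6) + F = 6 + F)
(w(J(0), 7) + 15)² = ((6 + (-2 + 0)) + 15)² = ((6 - 2) + 15)² = (4 + 15)² = 19² = 361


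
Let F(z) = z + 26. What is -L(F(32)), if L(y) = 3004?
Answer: -3004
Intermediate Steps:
F(z) = 26 + z
-L(F(32)) = -1*3004 = -3004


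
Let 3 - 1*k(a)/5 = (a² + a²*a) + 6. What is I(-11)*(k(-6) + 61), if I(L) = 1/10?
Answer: 473/5 ≈ 94.600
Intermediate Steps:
I(L) = ⅒ (I(L) = 1*(⅒) = ⅒)
k(a) = -15 - 5*a² - 5*a³ (k(a) = 15 - 5*((a² + a²*a) + 6) = 15 - 5*((a² + a³) + 6) = 15 - 5*(6 + a² + a³) = 15 + (-30 - 5*a² - 5*a³) = -15 - 5*a² - 5*a³)
I(-11)*(k(-6) + 61) = ((-15 - 5*(-6)² - 5*(-6)³) + 61)/10 = ((-15 - 5*36 - 5*(-216)) + 61)/10 = ((-15 - 180 + 1080) + 61)/10 = (885 + 61)/10 = (⅒)*946 = 473/5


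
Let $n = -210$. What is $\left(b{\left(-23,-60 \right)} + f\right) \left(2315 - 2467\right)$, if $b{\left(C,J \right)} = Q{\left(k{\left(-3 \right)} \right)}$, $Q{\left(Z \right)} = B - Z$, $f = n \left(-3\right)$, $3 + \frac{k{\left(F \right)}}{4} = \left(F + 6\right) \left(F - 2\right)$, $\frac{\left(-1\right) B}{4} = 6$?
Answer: $-103056$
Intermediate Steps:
$B = -24$ ($B = \left(-4\right) 6 = -24$)
$k{\left(F \right)} = -12 + 4 \left(-2 + F\right) \left(6 + F\right)$ ($k{\left(F \right)} = -12 + 4 \left(F + 6\right) \left(F - 2\right) = -12 + 4 \left(6 + F\right) \left(-2 + F\right) = -12 + 4 \left(-2 + F\right) \left(6 + F\right)$)
$f = 630$ ($f = \left(-210\right) \left(-3\right) = 630$)
$Q{\left(Z \right)} = -24 - Z$
$b{\left(C,J \right)} = 48$ ($b{\left(C,J \right)} = -24 - \left(-60 + 4 \left(-3\right)^{2} + 16 \left(-3\right)\right) = -24 - \left(-60 + 4 \cdot 9 - 48\right) = -24 - \left(-60 + 36 - 48\right) = -24 - -72 = -24 + 72 = 48$)
$\left(b{\left(-23,-60 \right)} + f\right) \left(2315 - 2467\right) = \left(48 + 630\right) \left(2315 - 2467\right) = 678 \left(-152\right) = -103056$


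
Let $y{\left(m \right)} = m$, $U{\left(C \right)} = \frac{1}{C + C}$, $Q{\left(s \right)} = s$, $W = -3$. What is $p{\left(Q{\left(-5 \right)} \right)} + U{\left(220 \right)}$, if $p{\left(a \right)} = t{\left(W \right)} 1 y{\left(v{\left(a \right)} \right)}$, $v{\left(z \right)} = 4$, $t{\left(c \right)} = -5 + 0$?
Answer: $- \frac{8799}{440} \approx -19.998$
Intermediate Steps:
$t{\left(c \right)} = -5$
$U{\left(C \right)} = \frac{1}{2 C}$
$p{\left(a \right)} = -20$ ($p{\left(a \right)} = \left(-5\right) 1 \cdot 4 = \left(-5\right) 4 = -20$)
$p{\left(Q{\left(-5 \right)} \right)} + U{\left(220 \right)} = -20 + \frac{1}{2 \cdot 220} = -20 + \frac{1}{2} \cdot \frac{1}{220} = -20 + \frac{1}{440} = - \frac{8799}{440}$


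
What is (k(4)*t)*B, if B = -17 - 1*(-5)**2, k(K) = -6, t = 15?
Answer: 3780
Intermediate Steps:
B = -42 (B = -17 - 1*25 = -17 - 25 = -42)
(k(4)*t)*B = -6*15*(-42) = -90*(-42) = 3780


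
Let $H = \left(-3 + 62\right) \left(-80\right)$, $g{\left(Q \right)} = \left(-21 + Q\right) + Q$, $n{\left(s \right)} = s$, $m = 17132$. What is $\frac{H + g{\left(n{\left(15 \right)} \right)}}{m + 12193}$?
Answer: $- \frac{4711}{29325} \approx -0.16065$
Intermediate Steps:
$g{\left(Q \right)} = -21 + 2 Q$
$H = -4720$ ($H = 59 \left(-80\right) = -4720$)
$\frac{H + g{\left(n{\left(15 \right)} \right)}}{m + 12193} = \frac{-4720 + \left(-21 + 2 \cdot 15\right)}{17132 + 12193} = \frac{-4720 + \left(-21 + 30\right)}{29325} = \left(-4720 + 9\right) \frac{1}{29325} = \left(-4711\right) \frac{1}{29325} = - \frac{4711}{29325}$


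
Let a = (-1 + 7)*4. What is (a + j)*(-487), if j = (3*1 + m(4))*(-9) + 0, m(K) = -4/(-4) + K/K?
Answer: 10227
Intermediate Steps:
m(K) = 2 (m(K) = -4*(-¼) + 1 = 1 + 1 = 2)
a = 24 (a = 6*4 = 24)
j = -45 (j = (3*1 + 2)*(-9) + 0 = (3 + 2)*(-9) + 0 = 5*(-9) + 0 = -45 + 0 = -45)
(a + j)*(-487) = (24 - 45)*(-487) = -21*(-487) = 10227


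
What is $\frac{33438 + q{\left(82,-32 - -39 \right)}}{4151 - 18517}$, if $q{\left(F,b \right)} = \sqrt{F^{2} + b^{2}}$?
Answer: $- \frac{16719}{7183} - \frac{\sqrt{6773}}{14366} \approx -2.3333$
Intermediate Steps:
$\frac{33438 + q{\left(82,-32 - -39 \right)}}{4151 - 18517} = \frac{33438 + \sqrt{82^{2} + \left(-32 - -39\right)^{2}}}{4151 - 18517} = \frac{33438 + \sqrt{6724 + \left(-32 + 39\right)^{2}}}{-14366} = \left(33438 + \sqrt{6724 + 7^{2}}\right) \left(- \frac{1}{14366}\right) = \left(33438 + \sqrt{6724 + 49}\right) \left(- \frac{1}{14366}\right) = \left(33438 + \sqrt{6773}\right) \left(- \frac{1}{14366}\right) = - \frac{16719}{7183} - \frac{\sqrt{6773}}{14366}$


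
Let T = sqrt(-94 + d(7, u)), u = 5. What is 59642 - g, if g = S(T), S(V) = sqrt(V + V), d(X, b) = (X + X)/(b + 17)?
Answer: 59642 - (-1027)**(1/4)*sqrt(2)*11**(3/4)/11 ≈ 59639.0 - 3.1085*I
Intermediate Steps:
d(X, b) = 2*X/(17 + b) (d(X, b) = (2*X)/(17 + b) = 2*X/(17 + b))
T = I*sqrt(11297)/11 (T = sqrt(-94 + 2*7/(17 + 5)) = sqrt(-94 + 2*7/22) = sqrt(-94 + 2*7*(1/22)) = sqrt(-94 + 7/11) = sqrt(-1027/11) = I*sqrt(11297)/11 ≈ 9.6625*I)
S(V) = sqrt(2)*sqrt(V) (S(V) = sqrt(2*V) = sqrt(2)*sqrt(V))
g = sqrt(2)*11**(3/4)*1027**(1/4)*sqrt(I)/11 (g = sqrt(2)*sqrt(I*sqrt(11297)/11) = sqrt(2)*(11**(3/4)*1027**(1/4)*sqrt(I)/11) = sqrt(2)*11**(3/4)*1027**(1/4)*sqrt(I)/11 ≈ 3.1085 + 3.1085*I)
59642 - g = 59642 - (-1027)**(1/4)*sqrt(2)*11**(3/4)/11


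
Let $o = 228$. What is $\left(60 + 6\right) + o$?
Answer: $294$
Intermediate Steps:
$\left(60 + 6\right) + o = \left(60 + 6\right) + 228 = 66 + 228 = 294$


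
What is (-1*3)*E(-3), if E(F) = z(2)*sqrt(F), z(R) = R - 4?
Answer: 6*I*sqrt(3) ≈ 10.392*I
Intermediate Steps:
z(R) = -4 + R
E(F) = -2*sqrt(F) (E(F) = (-4 + 2)*sqrt(F) = -2*sqrt(F))
(-1*3)*E(-3) = (-1*3)*(-2*I*sqrt(3)) = -(-6)*I*sqrt(3) = 6*I*sqrt(3)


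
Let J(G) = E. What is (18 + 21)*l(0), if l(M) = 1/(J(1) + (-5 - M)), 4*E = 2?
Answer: -26/3 ≈ -8.6667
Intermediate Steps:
E = ½ (E = (¼)*2 = ½ ≈ 0.50000)
J(G) = ½
l(M) = 1/(-9/2 - M) (l(M) = 1/(½ + (-5 - M)) = 1/(-9/2 - M))
(18 + 21)*l(0) = (18 + 21)*(-2/(9 + 2*0)) = 39*(-2/(9 + 0)) = 39*(-2/9) = -26/3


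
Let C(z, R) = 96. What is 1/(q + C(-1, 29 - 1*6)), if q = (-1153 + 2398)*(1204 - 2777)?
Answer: -1/1958289 ≈ -5.1065e-7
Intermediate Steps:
q = -1958385 (q = 1245*(-1573) = -1958385)
1/(q + C(-1, 29 - 1*6)) = 1/(-1958385 + 96) = 1/(-1958289) = -1/1958289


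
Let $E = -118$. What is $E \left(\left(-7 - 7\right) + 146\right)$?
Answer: $-15576$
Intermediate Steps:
$E \left(\left(-7 - 7\right) + 146\right) = - 118 \left(\left(-7 - 7\right) + 146\right) = - 118 \left(-14 + 146\right) = \left(-118\right) 132 = -15576$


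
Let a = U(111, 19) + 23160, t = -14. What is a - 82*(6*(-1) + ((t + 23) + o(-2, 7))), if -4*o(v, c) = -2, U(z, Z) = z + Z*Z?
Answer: 23345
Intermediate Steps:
U(z, Z) = z + Z**2
o(v, c) = 1/2 (o(v, c) = -1/4*(-2) = 1/2)
a = 23632 (a = (111 + 19**2) + 23160 = (111 + 361) + 23160 = 472 + 23160 = 23632)
a - 82*(6*(-1) + ((t + 23) + o(-2, 7))) = 23632 - 82*(6*(-1) + ((-14 + 23) + 1/2)) = 23632 - 82*(-6 + (9 + 1/2)) = 23632 - 82*(-6 + 19/2) = 23632 - 82*7/2 = 23632 - 1*287 = 23632 - 287 = 23345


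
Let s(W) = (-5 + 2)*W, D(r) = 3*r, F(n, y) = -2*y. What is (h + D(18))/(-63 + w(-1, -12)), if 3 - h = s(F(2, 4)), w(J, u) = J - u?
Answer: -33/52 ≈ -0.63461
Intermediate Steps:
s(W) = -3*W
h = -21 (h = 3 - (-3)*(-2*4) = 3 - (-3)*(-8) = 3 - 1*24 = 3 - 24 = -21)
(h + D(18))/(-63 + w(-1, -12)) = (-21 + 3*18)/(-63 + (-1 - 1*(-12))) = (-21 + 54)/(-63 + (-1 + 12)) = 33/(-63 + 11) = 33/(-52) = 33*(-1/52) = -33/52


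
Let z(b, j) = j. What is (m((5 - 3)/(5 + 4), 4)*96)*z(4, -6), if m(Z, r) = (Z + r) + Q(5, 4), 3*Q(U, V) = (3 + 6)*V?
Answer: -9344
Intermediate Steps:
Q(U, V) = 3*V (Q(U, V) = ((3 + 6)*V)/3 = (9*V)/3 = 3*V)
m(Z, r) = 12 + Z + r (m(Z, r) = (Z + r) + 3*4 = (Z + r) + 12 = 12 + Z + r)
(m((5 - 3)/(5 + 4), 4)*96)*z(4, -6) = ((12 + (5 - 3)/(5 + 4) + 4)*96)*(-6) = ((12 + 2/9 + 4)*96)*(-6) = ((146/9)*96)*(-6) = (4672/3)*(-6) = -9344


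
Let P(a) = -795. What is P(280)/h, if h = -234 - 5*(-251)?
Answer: -795/1021 ≈ -0.77865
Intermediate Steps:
h = 1021 (h = -234 + 1255 = 1021)
P(280)/h = -795/1021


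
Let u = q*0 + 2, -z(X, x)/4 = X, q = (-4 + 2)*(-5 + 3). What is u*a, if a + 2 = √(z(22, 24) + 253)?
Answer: -4 + 2*√165 ≈ 21.690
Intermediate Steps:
q = 4 (q = -2*(-2) = 4)
z(X, x) = -4*X
u = 2 (u = 4*0 + 2 = 0 + 2 = 2)
a = -2 + √165 (a = -2 + √(-4*22 + 253) = -2 + √(-88 + 253) = -2 + √165 ≈ 10.845)
u*a = 2*(-2 + √165) = -4 + 2*√165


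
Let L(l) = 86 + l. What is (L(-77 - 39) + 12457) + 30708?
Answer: 43135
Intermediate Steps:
(L(-77 - 39) + 12457) + 30708 = ((86 + (-77 - 39)) + 12457) + 30708 = ((86 - 116) + 12457) + 30708 = (-30 + 12457) + 30708 = 12427 + 30708 = 43135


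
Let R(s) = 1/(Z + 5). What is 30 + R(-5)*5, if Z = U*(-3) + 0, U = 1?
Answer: 65/2 ≈ 32.500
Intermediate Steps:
Z = -3 (Z = 1*(-3) + 0 = -3 + 0 = -3)
R(s) = 1/2 (R(s) = 1/(-3 + 5) = 1/2)
30 + R(-5)*5 = 30 + (1/2)*5 = 30 + 5/2 = 65/2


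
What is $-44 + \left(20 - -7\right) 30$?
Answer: $766$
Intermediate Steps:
$-44 + \left(20 - -7\right) 30 = -44 + \left(20 + 7\right) 30 = -44 + 27 \cdot 30 = -44 + 810 = 766$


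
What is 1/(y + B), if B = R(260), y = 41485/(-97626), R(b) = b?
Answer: 97626/25341275 ≈ 0.0038524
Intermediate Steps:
y = -41485/97626 (y = 41485*(-1/97626) = -41485/97626 ≈ -0.42494)
B = 260
1/(y + B) = 1/(-41485/97626 + 260) = 1/(25341275/97626) = 97626/25341275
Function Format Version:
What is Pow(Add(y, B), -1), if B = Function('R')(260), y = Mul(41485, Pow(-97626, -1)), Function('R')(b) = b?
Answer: Rational(97626, 25341275) ≈ 0.0038524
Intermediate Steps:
y = Rational(-41485, 97626) (y = Mul(41485, Rational(-1, 97626)) = Rational(-41485, 97626) ≈ -0.42494)
B = 260
Pow(Add(y, B), -1) = Pow(Add(Rational(-41485, 97626), 260), -1) = Pow(Rational(25341275, 97626), -1) = Rational(97626, 25341275)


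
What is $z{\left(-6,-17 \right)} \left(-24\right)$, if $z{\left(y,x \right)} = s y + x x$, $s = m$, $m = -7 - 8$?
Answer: $-9096$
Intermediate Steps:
$m = -15$ ($m = -7 - 8 = -15$)
$s = -15$
$z{\left(y,x \right)} = x^{2} - 15 y$ ($z{\left(y,x \right)} = - 15 y + x x = - 15 y + x^{2} = x^{2} - 15 y$)
$z{\left(-6,-17 \right)} \left(-24\right) = \left(\left(-17\right)^{2} - -90\right) \left(-24\right) = \left(289 + 90\right) \left(-24\right) = 379 \left(-24\right) = -9096$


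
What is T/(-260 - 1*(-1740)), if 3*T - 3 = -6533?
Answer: -653/444 ≈ -1.4707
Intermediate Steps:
T = -6530/3 (T = 1 + (1/3)*(-6533) = 1 - 6533/3 = -6530/3 ≈ -2176.7)
T/(-260 - 1*(-1740)) = -6530/(3*(-260 - 1*(-1740))) = -6530/(3*(-260 + 1740)) = -6530/3/1480 = -6530/3*1/1480 = -653/444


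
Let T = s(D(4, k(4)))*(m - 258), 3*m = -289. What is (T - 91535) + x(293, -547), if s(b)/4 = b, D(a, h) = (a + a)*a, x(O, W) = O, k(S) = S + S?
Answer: -409790/3 ≈ -1.3660e+5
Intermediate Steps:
k(S) = 2*S
m = -289/3 (m = (1/3)*(-289) = -289/3 ≈ -96.333)
D(a, h) = 2*a**2 (D(a, h) = (2*a)*a = 2*a**2)
s(b) = 4*b
T = -136064/3 (T = (4*(2*4**2))*(-289/3 - 258) = (4*(2*16))*(-1063/3) = (4*32)*(-1063/3) = 128*(-1063/3) = -136064/3 ≈ -45355.)
(T - 91535) + x(293, -547) = (-136064/3 - 91535) + 293 = -410669/3 + 293 = -409790/3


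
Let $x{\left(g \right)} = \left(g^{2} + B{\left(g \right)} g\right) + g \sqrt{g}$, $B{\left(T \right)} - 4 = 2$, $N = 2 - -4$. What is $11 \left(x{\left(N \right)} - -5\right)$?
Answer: $847 + 66 \sqrt{6} \approx 1008.7$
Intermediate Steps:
$N = 6$ ($N = 2 + 4 = 6$)
$B{\left(T \right)} = 6$ ($B{\left(T \right)} = 4 + 2 = 6$)
$x{\left(g \right)} = g^{2} + g^{\frac{3}{2}} + 6 g$ ($x{\left(g \right)} = \left(g^{2} + 6 g\right) + g \sqrt{g} = \left(g^{2} + 6 g\right) + g^{\frac{3}{2}} = g^{2} + g^{\frac{3}{2}} + 6 g$)
$11 \left(x{\left(N \right)} - -5\right) = 11 \left(\left(6^{2} + 6^{\frac{3}{2}} + 6 \cdot 6\right) - -5\right) = 11 \left(\left(36 + 6 \sqrt{6} + 36\right) + \left(-1 + 6\right)\right) = 11 \left(\left(72 + 6 \sqrt{6}\right) + 5\right) = 11 \left(77 + 6 \sqrt{6}\right) = 847 + 66 \sqrt{6}$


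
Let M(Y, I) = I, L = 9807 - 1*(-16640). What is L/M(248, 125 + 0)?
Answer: 26447/125 ≈ 211.58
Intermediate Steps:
L = 26447 (L = 9807 + 16640 = 26447)
L/M(248, 125 + 0) = 26447/(125 + 0) = 26447/125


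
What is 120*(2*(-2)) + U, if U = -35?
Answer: -515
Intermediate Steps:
120*(2*(-2)) + U = 120*(2*(-2)) - 35 = 120*(-4) - 35 = -480 - 35 = -515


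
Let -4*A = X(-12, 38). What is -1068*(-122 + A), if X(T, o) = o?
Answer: 140442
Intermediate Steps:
A = -19/2 (A = -¼*38 = -19/2 ≈ -9.5000)
-1068*(-122 + A) = -1068*(-122 - 19/2) = -1068*(-263/2) = 140442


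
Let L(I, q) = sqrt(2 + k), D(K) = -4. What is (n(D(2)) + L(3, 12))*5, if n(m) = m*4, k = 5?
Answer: -80 + 5*sqrt(7) ≈ -66.771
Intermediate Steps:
L(I, q) = sqrt(7) (L(I, q) = sqrt(2 + 5) = sqrt(7))
n(m) = 4*m
(n(D(2)) + L(3, 12))*5 = (4*(-4) + sqrt(7))*5 = (-16 + sqrt(7))*5 = -80 + 5*sqrt(7)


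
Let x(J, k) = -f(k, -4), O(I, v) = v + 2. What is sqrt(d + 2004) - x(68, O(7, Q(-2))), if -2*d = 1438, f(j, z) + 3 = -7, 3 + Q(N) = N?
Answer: -10 + sqrt(1285) ≈ 25.847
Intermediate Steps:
Q(N) = -3 + N
f(j, z) = -10 (f(j, z) = -3 - 7 = -10)
O(I, v) = 2 + v
x(J, k) = 10 (x(J, k) = -1*(-10) = 10)
d = -719 (d = -1/2*1438 = -719)
sqrt(d + 2004) - x(68, O(7, Q(-2))) = sqrt(-719 + 2004) - 1*10 = sqrt(1285) - 10 = -10 + sqrt(1285)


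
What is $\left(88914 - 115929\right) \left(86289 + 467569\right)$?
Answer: $-14962473870$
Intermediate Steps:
$\left(88914 - 115929\right) \left(86289 + 467569\right) = \left(-27015\right) 553858 = -14962473870$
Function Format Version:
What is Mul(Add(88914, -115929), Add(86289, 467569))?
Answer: -14962473870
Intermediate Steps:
Mul(Add(88914, -115929), Add(86289, 467569)) = Mul(-27015, 553858) = -14962473870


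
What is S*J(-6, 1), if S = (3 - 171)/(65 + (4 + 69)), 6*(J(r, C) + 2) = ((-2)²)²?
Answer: -56/69 ≈ -0.81159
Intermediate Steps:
J(r, C) = ⅔ (J(r, C) = -2 + ((-2)²)²/6 = -2 + (⅙)*4² = -2 + (⅙)*16 = -2 + 8/3 = ⅔)
S = -28/23 (S = -168/(65 + 73) = -168/138 = -168*1/138 = -28/23 ≈ -1.2174)
S*J(-6, 1) = -28/23*⅔ = -56/69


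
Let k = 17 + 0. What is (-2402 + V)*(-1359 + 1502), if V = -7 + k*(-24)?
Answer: -402831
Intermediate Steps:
k = 17
V = -415 (V = -7 + 17*(-24) = -7 - 408 = -415)
(-2402 + V)*(-1359 + 1502) = (-2402 - 415)*(-1359 + 1502) = -2817*143 = -402831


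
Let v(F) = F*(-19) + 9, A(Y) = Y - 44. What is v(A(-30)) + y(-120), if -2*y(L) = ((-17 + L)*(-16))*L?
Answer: 132935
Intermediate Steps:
A(Y) = -44 + Y
v(F) = 9 - 19*F (v(F) = -19*F + 9 = 9 - 19*F)
y(L) = -L*(272 - 16*L)/2 (y(L) = -(-17 + L)*(-16)*L/2 = -(272 - 16*L)*L/2 = -L*(272 - 16*L)/2)
v(A(-30)) + y(-120) = (9 - 19*(-44 - 30)) + 8*(-120)*(-17 - 120) = (9 - 19*(-74)) + 8*(-120)*(-137) = (9 + 1406) + 131520 = 1415 + 131520 = 132935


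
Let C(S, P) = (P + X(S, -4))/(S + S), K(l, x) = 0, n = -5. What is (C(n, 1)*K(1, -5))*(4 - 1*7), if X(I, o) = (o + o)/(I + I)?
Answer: 0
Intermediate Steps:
X(I, o) = o/I (X(I, o) = (2*o)/((2*I)) = (2*o)*(1/(2*I)) = o/I)
C(S, P) = (P - 4/S)/(2*S) (C(S, P) = (P - 4/S)/(S + S) = (P - 4/S)/((2*S)) = (P - 4/S)*(1/(2*S)) = (P - 4/S)/(2*S))
(C(n, 1)*K(1, -5))*(4 - 1*7) = (((½)*(-4 + 1*(-5))/(-5)²)*0)*(4 - 1*7) = (((½)*(1/25)*(-4 - 5))*0)*(4 - 7) = (((½)*(1/25)*(-9))*0)*(-3) = -9/50*0*(-3) = 0*(-3) = 0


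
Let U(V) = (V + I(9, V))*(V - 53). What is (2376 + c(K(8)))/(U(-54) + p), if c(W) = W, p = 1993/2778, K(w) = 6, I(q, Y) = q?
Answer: 6617196/13378063 ≈ 0.49463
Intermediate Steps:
p = 1993/2778 (p = 1993*(1/2778) = 1993/2778 ≈ 0.71742)
U(V) = (-53 + V)*(9 + V) (U(V) = (V + 9)*(V - 53) = (9 + V)*(-53 + V) = (-53 + V)*(9 + V))
(2376 + c(K(8)))/(U(-54) + p) = (2376 + 6)/((-477 + (-54)² - 44*(-54)) + 1993/2778) = 2382/((-477 + 2916 + 2376) + 1993/2778) = 2382/(4815 + 1993/2778) = 2382/(13378063/2778) = 2382*(2778/13378063) = 6617196/13378063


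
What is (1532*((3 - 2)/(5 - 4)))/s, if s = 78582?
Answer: 766/39291 ≈ 0.019496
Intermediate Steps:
(1532*((3 - 2)/(5 - 4)))/s = (1532*((3 - 2)/(5 - 4)))/78582 = (1532*(1/1))*(1/78582) = (1532*(1*1))*(1/78582) = (1532*1)*(1/78582) = 1532*(1/78582) = 766/39291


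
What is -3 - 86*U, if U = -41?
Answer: 3523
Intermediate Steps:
-3 - 86*U = -3 - 86*(-41) = -3 + 3526 = 3523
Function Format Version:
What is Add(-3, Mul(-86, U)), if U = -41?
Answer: 3523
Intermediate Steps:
Add(-3, Mul(-86, U)) = Add(-3, Mul(-86, -41)) = Add(-3, 3526) = 3523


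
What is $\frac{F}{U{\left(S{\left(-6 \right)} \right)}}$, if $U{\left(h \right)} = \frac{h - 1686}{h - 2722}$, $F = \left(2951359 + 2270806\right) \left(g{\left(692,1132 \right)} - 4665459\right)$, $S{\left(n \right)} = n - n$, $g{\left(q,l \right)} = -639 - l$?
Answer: $- \frac{33171714453164950}{843} \approx -3.935 \cdot 10^{13}$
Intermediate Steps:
$S{\left(n \right)} = 0$
$F = -24373045152950$ ($F = \left(2951359 + 2270806\right) \left(\left(-639 - 1132\right) - 4665459\right) = 5222165 \left(\left(-639 - 1132\right) - 4665459\right) = 5222165 \left(-1771 - 4665459\right) = 5222165 \left(-4667230\right) = -24373045152950$)
$U{\left(h \right)} = \frac{-1686 + h}{-2722 + h}$
$\frac{F}{U{\left(S{\left(-6 \right)} \right)}} = - \frac{24373045152950}{\frac{1}{-2722 + 0} \left(-1686 + 0\right)} = - \frac{24373045152950}{\frac{1}{-2722} \left(-1686\right)} = - \frac{24373045152950}{\left(- \frac{1}{2722}\right) \left(-1686\right)} = - \frac{24373045152950}{\frac{843}{1361}} = \left(-24373045152950\right) \frac{1361}{843} = - \frac{33171714453164950}{843}$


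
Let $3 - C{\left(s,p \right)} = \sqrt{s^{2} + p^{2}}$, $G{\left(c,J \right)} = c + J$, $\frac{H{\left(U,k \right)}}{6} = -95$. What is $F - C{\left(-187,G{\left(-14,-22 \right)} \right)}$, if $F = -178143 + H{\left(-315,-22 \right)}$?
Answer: $-178716 + \sqrt{36265} \approx -1.7853 \cdot 10^{5}$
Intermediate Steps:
$H{\left(U,k \right)} = -570$ ($H{\left(U,k \right)} = 6 \left(-95\right) = -570$)
$G{\left(c,J \right)} = J + c$
$C{\left(s,p \right)} = 3 - \sqrt{p^{2} + s^{2}}$ ($C{\left(s,p \right)} = 3 - \sqrt{s^{2} + p^{2}} = 3 - \sqrt{p^{2} + s^{2}}$)
$F = -178713$ ($F = -178143 - 570 = -178713$)
$F - C{\left(-187,G{\left(-14,-22 \right)} \right)} = -178713 - \left(3 - \sqrt{\left(-22 - 14\right)^{2} + \left(-187\right)^{2}}\right) = -178713 - \left(3 - \sqrt{\left(-36\right)^{2} + 34969}\right) = -178713 - \left(3 - \sqrt{1296 + 34969}\right) = -178713 - \left(3 - \sqrt{36265}\right) = -178716 + \sqrt{36265}$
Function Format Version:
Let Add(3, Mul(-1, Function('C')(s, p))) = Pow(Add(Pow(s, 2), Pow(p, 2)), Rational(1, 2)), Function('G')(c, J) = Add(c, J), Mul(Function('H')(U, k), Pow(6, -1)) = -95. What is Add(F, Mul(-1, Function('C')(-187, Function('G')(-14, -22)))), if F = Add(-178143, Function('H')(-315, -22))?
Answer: Add(-178716, Pow(36265, Rational(1, 2))) ≈ -1.7853e+5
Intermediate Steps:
Function('H')(U, k) = -570 (Function('H')(U, k) = Mul(6, -95) = -570)
Function('G')(c, J) = Add(J, c)
Function('C')(s, p) = Add(3, Mul(-1, Pow(Add(Pow(p, 2), Pow(s, 2)), Rational(1, 2)))) (Function('C')(s, p) = Add(3, Mul(-1, Pow(Add(Pow(s, 2), Pow(p, 2)), Rational(1, 2)))) = Add(3, Mul(-1, Pow(Add(Pow(p, 2), Pow(s, 2)), Rational(1, 2)))))
F = -178713 (F = Add(-178143, -570) = -178713)
Add(F, Mul(-1, Function('C')(-187, Function('G')(-14, -22)))) = Add(-178713, Mul(-1, Add(3, Mul(-1, Pow(Add(Pow(Add(-22, -14), 2), Pow(-187, 2)), Rational(1, 2)))))) = Add(-178713, Mul(-1, Add(3, Mul(-1, Pow(Add(Pow(-36, 2), 34969), Rational(1, 2)))))) = Add(-178713, Mul(-1, Add(3, Mul(-1, Pow(Add(1296, 34969), Rational(1, 2)))))) = Add(-178713, Mul(-1, Add(3, Mul(-1, Pow(36265, Rational(1, 2)))))) = Add(-178713, Add(-3, Pow(36265, Rational(1, 2)))) = Add(-178716, Pow(36265, Rational(1, 2)))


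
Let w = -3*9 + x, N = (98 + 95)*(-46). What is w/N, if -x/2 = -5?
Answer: 17/8878 ≈ 0.0019148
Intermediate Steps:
x = 10 (x = -2*(-5) = 10)
N = -8878 (N = 193*(-46) = -8878)
w = -17 (w = -3*9 + 10 = -27 + 10 = -17)
w/N = -17/(-8878) = -17*(-1/8878) = 17/8878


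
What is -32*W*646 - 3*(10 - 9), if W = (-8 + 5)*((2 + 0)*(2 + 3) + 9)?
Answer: 1178301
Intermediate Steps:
W = -57 (W = -3*(2*5 + 9) = -3*(10 + 9) = -3*19 = -57)
-32*W*646 - 3*(10 - 9) = -32*(-57)*646 - 3*(10 - 9) = 1824*646 - 3*1 = 1178304 - 3 = 1178301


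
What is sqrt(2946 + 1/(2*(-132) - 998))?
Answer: sqrt(4691927962)/1262 ≈ 54.277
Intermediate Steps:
sqrt(2946 + 1/(2*(-132) - 998)) = sqrt(2946 + 1/(-264 - 998)) = sqrt(2946 + 1/(-1262)) = sqrt(2946 - 1/1262) = sqrt(3717851/1262) = sqrt(4691927962)/1262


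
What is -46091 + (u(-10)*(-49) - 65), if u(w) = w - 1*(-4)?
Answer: -45862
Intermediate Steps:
u(w) = 4 + w (u(w) = w + 4 = 4 + w)
-46091 + (u(-10)*(-49) - 65) = -46091 + ((4 - 10)*(-49) - 65) = -46091 + (-6*(-49) - 65) = -46091 + (294 - 65) = -46091 + 229 = -45862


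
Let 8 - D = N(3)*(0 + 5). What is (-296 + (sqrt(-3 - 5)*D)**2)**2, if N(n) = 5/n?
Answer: 7139584/81 ≈ 88143.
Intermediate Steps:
D = -1/3 (D = 8 - 5/3*(0 + 5) = 8 - 5*(1/3)*5 = 8 - 5*5/3 = 8 - 1*25/3 = 8 - 25/3 = -1/3 ≈ -0.33333)
(-296 + (sqrt(-3 - 5)*D)**2)**2 = (-296 + (sqrt(-3 - 5)*(-1/3))**2)**2 = (-296 + (sqrt(-8)*(-1/3))**2)**2 = (-296 + ((2*I*sqrt(2))*(-1/3))**2)**2 = (-296 + (-2*I*sqrt(2)/3)**2)**2 = (-296 - 8/9)**2 = (-2672/9)**2 = 7139584/81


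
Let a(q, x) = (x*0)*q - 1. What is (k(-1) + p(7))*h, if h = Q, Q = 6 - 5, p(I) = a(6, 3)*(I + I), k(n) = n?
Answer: -15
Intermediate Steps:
a(q, x) = -1 (a(q, x) = 0*q - 1 = 0 - 1 = -1)
p(I) = -2*I (p(I) = -(I + I) = -2*I)
Q = 1
h = 1
(k(-1) + p(7))*h = (-1 - 2*7)*1 = (-1 - 14)*1 = -15*1 = -15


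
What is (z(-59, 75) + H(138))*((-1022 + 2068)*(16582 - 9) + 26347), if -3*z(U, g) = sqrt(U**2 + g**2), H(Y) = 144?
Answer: 2500085520 - 5787235*sqrt(9106) ≈ 1.9478e+9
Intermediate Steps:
z(U, g) = -sqrt(U**2 + g**2)/3
(z(-59, 75) + H(138))*((-1022 + 2068)*(16582 - 9) + 26347) = (-sqrt((-59)**2 + 75**2)/3 + 144)*((-1022 + 2068)*(16582 - 9) + 26347) = (-sqrt(3481 + 5625)/3 + 144)*(1046*16573 + 26347) = (-sqrt(9106)/3 + 144)*(17335358 + 26347) = (144 - sqrt(9106)/3)*17361705 = 2500085520 - 5787235*sqrt(9106)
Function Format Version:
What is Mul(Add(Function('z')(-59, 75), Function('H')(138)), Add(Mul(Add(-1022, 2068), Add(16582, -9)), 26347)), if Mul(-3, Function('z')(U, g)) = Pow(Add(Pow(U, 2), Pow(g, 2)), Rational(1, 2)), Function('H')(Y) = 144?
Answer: Add(2500085520, Mul(-5787235, Pow(9106, Rational(1, 2)))) ≈ 1.9478e+9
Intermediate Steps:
Function('z')(U, g) = Mul(Rational(-1, 3), Pow(Add(Pow(U, 2), Pow(g, 2)), Rational(1, 2)))
Mul(Add(Function('z')(-59, 75), Function('H')(138)), Add(Mul(Add(-1022, 2068), Add(16582, -9)), 26347)) = Mul(Add(Mul(Rational(-1, 3), Pow(Add(Pow(-59, 2), Pow(75, 2)), Rational(1, 2))), 144), Add(Mul(Add(-1022, 2068), Add(16582, -9)), 26347)) = Mul(Add(Mul(Rational(-1, 3), Pow(Add(3481, 5625), Rational(1, 2))), 144), Add(Mul(1046, 16573), 26347)) = Mul(Add(Mul(Rational(-1, 3), Pow(9106, Rational(1, 2))), 144), Add(17335358, 26347)) = Mul(Add(144, Mul(Rational(-1, 3), Pow(9106, Rational(1, 2)))), 17361705) = Add(2500085520, Mul(-5787235, Pow(9106, Rational(1, 2))))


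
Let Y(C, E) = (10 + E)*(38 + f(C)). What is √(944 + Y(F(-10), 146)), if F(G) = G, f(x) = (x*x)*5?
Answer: 206*√2 ≈ 291.33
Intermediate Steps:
f(x) = 5*x² (f(x) = x²*5 = 5*x²)
Y(C, E) = (10 + E)*(38 + 5*C²)
√(944 + Y(F(-10), 146)) = √(944 + (380 + 38*146 + 50*(-10)² + 5*146*(-10)²)) = √(944 + (380 + 5548 + 50*100 + 5*146*100)) = √(944 + (380 + 5548 + 5000 + 73000)) = √(944 + 83928) = √84872 = 206*√2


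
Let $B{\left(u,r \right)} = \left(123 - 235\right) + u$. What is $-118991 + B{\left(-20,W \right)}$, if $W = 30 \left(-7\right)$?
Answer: $-119123$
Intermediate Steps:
$W = -210$
$B{\left(u,r \right)} = -112 + u$
$-118991 + B{\left(-20,W \right)} = -118991 - 132 = -119123$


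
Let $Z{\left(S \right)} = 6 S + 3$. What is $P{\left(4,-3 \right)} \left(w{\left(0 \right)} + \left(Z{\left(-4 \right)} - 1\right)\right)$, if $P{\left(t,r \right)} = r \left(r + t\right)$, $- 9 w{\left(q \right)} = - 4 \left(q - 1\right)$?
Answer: $\frac{202}{3} \approx 67.333$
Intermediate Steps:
$Z{\left(S \right)} = 3 + 6 S$
$w{\left(q \right)} = - \frac{4}{9} + \frac{4 q}{9}$ ($w{\left(q \right)} = - \frac{\left(-4\right) \left(q - 1\right)}{9} = - \frac{\left(-4\right) \left(-1 + q\right)}{9} = - \frac{4 - 4 q}{9} = - \frac{4}{9} + \frac{4 q}{9}$)
$P{\left(4,-3 \right)} \left(w{\left(0 \right)} + \left(Z{\left(-4 \right)} - 1\right)\right) = - 3 \left(-3 + 4\right) \left(\left(- \frac{4}{9} + \frac{4}{9} \cdot 0\right) + \left(\left(3 + 6 \left(-4\right)\right) - 1\right)\right) = \left(-3\right) 1 \left(\left(- \frac{4}{9} + 0\right) + \left(\left(3 - 24\right) - 1\right)\right) = - 3 \left(- \frac{4}{9} - 22\right) = \left(-3\right) \left(- \frac{202}{9}\right) = \frac{202}{3}$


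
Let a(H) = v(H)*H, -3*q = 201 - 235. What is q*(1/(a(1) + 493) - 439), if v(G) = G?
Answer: -3686705/741 ≈ -4975.3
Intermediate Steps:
q = 34/3 (q = -(201 - 235)/3 = -⅓*(-34) = 34/3 ≈ 11.333)
a(H) = H² (a(H) = H*H = H²)
q*(1/(a(1) + 493) - 439) = 34*(1/(1² + 493) - 439)/3 = 34*(1/(1 + 493) - 439)/3 = 34*(1/494 - 439)/3 = (34/3)*(-216865/494) = -3686705/741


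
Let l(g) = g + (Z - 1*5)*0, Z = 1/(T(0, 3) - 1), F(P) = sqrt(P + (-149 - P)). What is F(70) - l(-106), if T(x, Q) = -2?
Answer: 106 + I*sqrt(149) ≈ 106.0 + 12.207*I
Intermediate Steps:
F(P) = I*sqrt(149) (F(P) = sqrt(-149) = I*sqrt(149))
Z = -1/3 (Z = 1/(-2 - 1) = 1/(-3) = -1/3 ≈ -0.33333)
l(g) = g (l(g) = g + (-1/3 - 1*5)*0 = g + (-1/3 - 5)*0 = g - 16/3*0 = g + 0 = g)
F(70) - l(-106) = I*sqrt(149) - 1*(-106) = I*sqrt(149) + 106 = 106 + I*sqrt(149)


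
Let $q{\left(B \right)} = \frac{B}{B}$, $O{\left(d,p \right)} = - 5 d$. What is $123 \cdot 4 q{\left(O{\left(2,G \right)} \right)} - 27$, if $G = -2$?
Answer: $465$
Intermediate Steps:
$q{\left(B \right)} = 1$
$123 \cdot 4 q{\left(O{\left(2,G \right)} \right)} - 27 = 123 \cdot 4 \cdot 1 - 27 = 123 \cdot 4 - 27 = 492 - 27 = 465$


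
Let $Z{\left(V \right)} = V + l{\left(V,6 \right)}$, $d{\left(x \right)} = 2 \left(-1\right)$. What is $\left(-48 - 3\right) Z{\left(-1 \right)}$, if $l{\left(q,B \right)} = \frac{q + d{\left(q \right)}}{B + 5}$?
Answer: $\frac{714}{11} \approx 64.909$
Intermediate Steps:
$d{\left(x \right)} = -2$
$l{\left(q,B \right)} = \frac{-2 + q}{5 + B}$ ($l{\left(q,B \right)} = \frac{q - 2}{B + 5} = \frac{-2 + q}{5 + B}$)
$Z{\left(V \right)} = - \frac{2}{11} + \frac{12 V}{11}$ ($Z{\left(V \right)} = V + \frac{-2 + V}{5 + 6} = V + \frac{-2 + V}{11} = V + \left(- \frac{2}{11} + \frac{V}{11}\right) = - \frac{2}{11} + \frac{12 V}{11}$)
$\left(-48 - 3\right) Z{\left(-1 \right)} = \left(-48 - 3\right) \left(- \frac{2}{11} + \frac{12}{11} \left(-1\right)\right) = - 51 \left(- \frac{2}{11} - \frac{12}{11}\right) = \left(-51\right) \left(- \frac{14}{11}\right) = \frac{714}{11}$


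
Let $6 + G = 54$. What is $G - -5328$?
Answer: $5376$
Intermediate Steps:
$G = 48$ ($G = -6 + 54 = 48$)
$G - -5328 = 48 - -5328 = 48 + 5328 = 5376$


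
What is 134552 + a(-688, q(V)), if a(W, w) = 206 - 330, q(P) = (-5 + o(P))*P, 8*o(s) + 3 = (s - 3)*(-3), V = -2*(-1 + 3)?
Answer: 134428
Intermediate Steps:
V = -4 (V = -2*2 = -4)
o(s) = 3/4 - 3*s/8 (o(s) = -3/8 + ((s - 3)*(-3))/8 = -3/8 + ((-3 + s)*(-3))/8 = -3/8 + (9 - 3*s)/8 = -3/8 + (9/8 - 3*s/8) = 3/4 - 3*s/8)
q(P) = P*(-17/4 - 3*P/8) (q(P) = (-5 + (3/4 - 3*P/8))*P = (-17/4 - 3*P/8)*P = P*(-17/4 - 3*P/8))
a(W, w) = -124
134552 + a(-688, q(V)) = 134552 - 124 = 134428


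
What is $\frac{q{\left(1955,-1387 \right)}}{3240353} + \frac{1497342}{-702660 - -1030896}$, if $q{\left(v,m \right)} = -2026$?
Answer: $\frac{47561290545}{10427455954} \approx 4.5612$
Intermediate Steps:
$\frac{q{\left(1955,-1387 \right)}}{3240353} + \frac{1497342}{-702660 - -1030896} = - \frac{2026}{3240353} + \frac{1497342}{-702660 - -1030896} = \left(-2026\right) \frac{1}{3240353} + \frac{1497342}{-702660 + 1030896} = - \frac{2026}{3240353} + \frac{1497342}{328236} = - \frac{2026}{3240353} + 1497342 \cdot \frac{1}{328236} = - \frac{2026}{3240353} + \frac{249557}{54706} = \frac{47561290545}{10427455954}$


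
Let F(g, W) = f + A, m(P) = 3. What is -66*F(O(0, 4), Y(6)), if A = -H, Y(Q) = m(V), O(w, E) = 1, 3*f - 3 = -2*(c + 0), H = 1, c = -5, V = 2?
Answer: -220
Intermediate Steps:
f = 13/3 (f = 1 + (-2*(-5 + 0))/3 = 1 + (-2*(-5))/3 = 1 + (⅓)*10 = 1 + 10/3 = 13/3 ≈ 4.3333)
Y(Q) = 3
A = -1 (A = -1*1 = -1)
F(g, W) = 10/3 (F(g, W) = 13/3 - 1 = 10/3)
-66*F(O(0, 4), Y(6)) = -66*10/3 = -220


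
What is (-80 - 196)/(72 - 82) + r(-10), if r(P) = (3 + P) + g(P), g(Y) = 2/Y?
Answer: 102/5 ≈ 20.400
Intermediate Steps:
r(P) = 3 + P + 2/P (r(P) = (3 + P) + 2/P = 3 + P + 2/P)
(-80 - 196)/(72 - 82) + r(-10) = (-80 - 196)/(72 - 82) + (3 - 10 + 2/(-10)) = -276/(-10) + (3 - 10 + 2*(-1/10)) = -276*(-1/10) + (3 - 10 - 1/5) = 138/5 - 36/5 = 102/5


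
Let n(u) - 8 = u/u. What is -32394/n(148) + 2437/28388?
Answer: -306526313/85164 ≈ -3599.2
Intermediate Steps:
n(u) = 9 (n(u) = 8 + u/u = 8 + 1 = 9)
-32394/n(148) + 2437/28388 = -32394/9 + 2437/28388 = -32394*1/9 + 2437*(1/28388) = -10798/3 + 2437/28388 = -306526313/85164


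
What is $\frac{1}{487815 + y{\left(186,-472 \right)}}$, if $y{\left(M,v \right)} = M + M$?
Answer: $\frac{1}{488187} \approx 2.0484 \cdot 10^{-6}$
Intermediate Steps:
$y{\left(M,v \right)} = 2 M$
$\frac{1}{487815 + y{\left(186,-472 \right)}} = \frac{1}{487815 + 2 \cdot 186} = \frac{1}{487815 + 372} = \frac{1}{488187}$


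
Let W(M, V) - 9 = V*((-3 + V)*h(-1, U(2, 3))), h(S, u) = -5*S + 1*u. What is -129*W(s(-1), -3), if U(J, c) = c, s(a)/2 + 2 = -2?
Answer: -19737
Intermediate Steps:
s(a) = -8 (s(a) = -4 + 2*(-2) = -4 - 4 = -8)
h(S, u) = u - 5*S (h(S, u) = -5*S + u = u - 5*S)
W(M, V) = 9 + V*(-24 + 8*V) (W(M, V) = 9 + V*((-3 + V)*(3 - 5*(-1))) = 9 + V*((-3 + V)*(3 + 5)) = 9 + V*((-3 + V)*8) = 9 + V*(-24 + 8*V))
-129*W(s(-1), -3) = -129*(9 - 24*(-3) + 8*(-3)**2) = -129*(9 + 72 + 8*9) = -129*(9 + 72 + 72) = -129*153 = -19737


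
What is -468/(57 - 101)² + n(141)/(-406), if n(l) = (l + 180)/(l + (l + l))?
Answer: -3374785/13853532 ≈ -0.24360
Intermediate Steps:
n(l) = (180 + l)/(3*l) (n(l) = (180 + l)/(l + 2*l) = (180 + l)/((3*l)) = (180 + l)*(1/(3*l)) = (180 + l)/(3*l))
-468/(57 - 101)² + n(141)/(-406) = -468/(57 - 101)² + ((⅓)*(180 + 141)/141)/(-406) = -468/((-44)²) + ((⅓)*(1/141)*321)*(-1/406) = -468/1936 + (107/141)*(-1/406) = -468*1/1936 - 107/57246 = -117/484 - 107/57246 = -3374785/13853532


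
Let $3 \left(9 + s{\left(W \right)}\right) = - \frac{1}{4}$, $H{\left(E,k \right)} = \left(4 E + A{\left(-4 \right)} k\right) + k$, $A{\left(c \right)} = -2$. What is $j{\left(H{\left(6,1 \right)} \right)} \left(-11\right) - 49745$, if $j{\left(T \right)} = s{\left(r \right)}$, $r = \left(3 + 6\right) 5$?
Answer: $- \frac{595741}{12} \approx -49645.0$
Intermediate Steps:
$H{\left(E,k \right)} = - k + 4 E$ ($H{\left(E,k \right)} = \left(4 E - 2 k\right) + k = \left(- 2 k + 4 E\right) + k = - k + 4 E$)
$r = 45$ ($r = 9 \cdot 5 = 45$)
$s{\left(W \right)} = - \frac{109}{12}$ ($s{\left(W \right)} = -9 + \frac{\left(-1\right) \frac{1}{4}}{3} = -9 + \frac{1}{3} \left(- \frac{1}{4}\right) = -9 - \frac{1}{12} = - \frac{109}{12}$)
$j{\left(T \right)} = - \frac{109}{12}$
$j{\left(H{\left(6,1 \right)} \right)} \left(-11\right) - 49745 = \left(- \frac{109}{12}\right) \left(-11\right) - 49745 = \frac{1199}{12} - 49745 = - \frac{595741}{12}$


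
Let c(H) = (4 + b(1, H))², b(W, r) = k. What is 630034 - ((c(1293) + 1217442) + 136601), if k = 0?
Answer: -724025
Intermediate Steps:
b(W, r) = 0
c(H) = 16 (c(H) = (4 + 0)² = 4² = 16)
630034 - ((c(1293) + 1217442) + 136601) = 630034 - ((16 + 1217442) + 136601) = 630034 - (1217458 + 136601) = 630034 - 1*1354059 = 630034 - 1354059 = -724025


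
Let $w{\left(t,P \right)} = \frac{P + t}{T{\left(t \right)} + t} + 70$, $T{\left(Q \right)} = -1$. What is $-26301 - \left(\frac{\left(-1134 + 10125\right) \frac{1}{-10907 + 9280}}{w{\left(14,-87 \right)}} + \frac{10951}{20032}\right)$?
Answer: $- \frac{26573785750243}{1010353984} \approx -26301.0$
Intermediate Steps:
$w{\left(t,P \right)} = 70 + \frac{P + t}{-1 + t}$ ($w{\left(t,P \right)} = \frac{P + t}{-1 + t} + 70 = 70 + \frac{P + t}{-1 + t}$)
$-26301 - \left(\frac{\left(-1134 + 10125\right) \frac{1}{-10907 + 9280}}{w{\left(14,-87 \right)}} + \frac{10951}{20032}\right) = -26301 - \left(\frac{\left(-1134 + 10125\right) \frac{1}{-10907 + 9280}}{\frac{1}{-1 + 14} \left(-70 - 87 + 71 \cdot 14\right)} + \frac{10951}{20032}\right) = -26301 - \left(\frac{8991 \frac{1}{-1627}}{\frac{1}{13} \left(-70 - 87 + 994\right)} + 10951 \cdot \frac{1}{20032}\right) = -26301 - \left(\frac{8991 \left(- \frac{1}{1627}\right)}{\frac{1}{13} \cdot 837} + \frac{10951}{20032}\right) = -26301 - \left(- \frac{8991}{1627 \cdot \frac{837}{13}} + \frac{10951}{20032}\right) = -26301 - \left(\left(- \frac{8991}{1627}\right) \frac{13}{837} + \frac{10951}{20032}\right) = -26301 - \left(- \frac{4329}{50437} + \frac{10951}{20032}\right) = -26301 - \frac{465617059}{1010353984} = - \frac{26573785750243}{1010353984}$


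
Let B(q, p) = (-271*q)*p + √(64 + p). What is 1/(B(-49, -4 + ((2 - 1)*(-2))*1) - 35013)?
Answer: -114687/13153107911 - √58/13153107911 ≈ -8.7200e-6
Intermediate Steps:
B(q, p) = √(64 + p) - 271*p*q (B(q, p) = -271*p*q + √(64 + p) = √(64 + p) - 271*p*q)
1/(B(-49, -4 + ((2 - 1)*(-2))*1) - 35013) = 1/((√(64 + (-4 + ((2 - 1)*(-2))*1)) - 271*(-4 + ((2 - 1)*(-2))*1)*(-49)) - 35013) = 1/((√(64 + (-4 + (1*(-2))*1)) - 271*(-4 + (1*(-2))*1)*(-49)) - 35013) = 1/((√(64 + (-4 - 2*1)) - 271*(-4 - 2*1)*(-49)) - 35013) = 1/((√(64 + (-4 - 2)) - 271*(-4 - 2)*(-49)) - 35013) = 1/((√(64 - 6) - 271*(-6)*(-49)) - 35013) = 1/((√58 - 79674) - 35013) = 1/((-79674 + √58) - 35013) = 1/(-114687 + √58)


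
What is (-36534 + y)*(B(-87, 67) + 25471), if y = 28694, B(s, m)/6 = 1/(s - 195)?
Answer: -9385546240/47 ≈ -1.9969e+8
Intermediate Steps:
B(s, m) = 6/(-195 + s) (B(s, m) = 6/(s - 195) = 6/(-195 + s))
(-36534 + y)*(B(-87, 67) + 25471) = (-36534 + 28694)*(6/(-195 - 87) + 25471) = -7840*(6/(-282) + 25471) = -7840*(6*(-1/282) + 25471) = -7840*(-1/47 + 25471) = -7840*1197136/47 = -9385546240/47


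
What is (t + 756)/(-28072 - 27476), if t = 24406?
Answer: -12581/27774 ≈ -0.45298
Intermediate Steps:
(t + 756)/(-28072 - 27476) = (24406 + 756)/(-28072 - 27476) = 25162/(-55548) = 25162*(-1/55548) = -12581/27774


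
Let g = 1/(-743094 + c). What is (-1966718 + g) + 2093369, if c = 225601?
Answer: 65541005942/517493 ≈ 1.2665e+5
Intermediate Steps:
g = -1/517493 (g = 1/(-743094 + 225601) = 1/(-517493) = -1/517493 ≈ -1.9324e-6)
(-1966718 + g) + 2093369 = (-1966718 - 1/517493) + 2093369 = -1017762797975/517493 + 2093369 = 65541005942/517493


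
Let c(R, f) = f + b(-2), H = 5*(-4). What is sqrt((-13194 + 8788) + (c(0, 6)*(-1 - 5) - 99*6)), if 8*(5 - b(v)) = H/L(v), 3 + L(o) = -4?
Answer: I*sqrt(248129)/7 ≈ 71.161*I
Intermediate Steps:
H = -20
L(o) = -7 (L(o) = -3 - 4 = -7)
b(v) = 65/14 (b(v) = 5 - (-5)/(2*(-7)) = 5 - (-5)*(-1)/(2*7) = 5 - 1/8*20/7 = 5 - 5/14 = 65/14)
c(R, f) = 65/14 + f (c(R, f) = f + 65/14 = 65/14 + f)
sqrt((-13194 + 8788) + (c(0, 6)*(-1 - 5) - 99*6)) = sqrt((-13194 + 8788) + ((65/14 + 6)*(-1 - 5) - 99*6)) = sqrt(-4406 + ((149/14)*(-6) - 594)) = sqrt(-4406 + (-447/7 - 594)) = sqrt(-4406 - 4605/7) = sqrt(-35447/7) = I*sqrt(248129)/7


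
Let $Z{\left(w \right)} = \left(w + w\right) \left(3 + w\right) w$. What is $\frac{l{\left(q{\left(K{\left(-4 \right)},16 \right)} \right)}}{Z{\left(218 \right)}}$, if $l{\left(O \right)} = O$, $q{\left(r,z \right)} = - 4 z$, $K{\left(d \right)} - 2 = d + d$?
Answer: $- \frac{8}{2625701} \approx -3.0468 \cdot 10^{-6}$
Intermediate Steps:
$K{\left(d \right)} = 2 + 2 d$ ($K{\left(d \right)} = 2 + \left(d + d\right) = 2 + 2 d$)
$Z{\left(w \right)} = 2 w^{2} \left(3 + w\right)$ ($Z{\left(w \right)} = 2 w \left(3 + w\right) w = 2 w^{2} \left(3 + w\right)$)
$\frac{l{\left(q{\left(K{\left(-4 \right)},16 \right)} \right)}}{Z{\left(218 \right)}} = \frac{\left(-4\right) 16}{2 \cdot 218^{2} \left(3 + 218\right)} = - \frac{64}{2 \cdot 47524 \cdot 221} = - \frac{64}{21005608} = \left(-64\right) \frac{1}{21005608} = - \frac{8}{2625701}$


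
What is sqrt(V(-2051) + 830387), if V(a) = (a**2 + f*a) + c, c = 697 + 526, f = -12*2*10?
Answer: sqrt(5530451) ≈ 2351.7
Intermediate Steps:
f = -240 (f = -24*10 = -240)
c = 1223
V(a) = 1223 + a**2 - 240*a (V(a) = (a**2 - 240*a) + 1223 = 1223 + a**2 - 240*a)
sqrt(V(-2051) + 830387) = sqrt((1223 + (-2051)**2 - 240*(-2051)) + 830387) = sqrt((1223 + 4206601 + 492240) + 830387) = sqrt(4700064 + 830387) = sqrt(5530451)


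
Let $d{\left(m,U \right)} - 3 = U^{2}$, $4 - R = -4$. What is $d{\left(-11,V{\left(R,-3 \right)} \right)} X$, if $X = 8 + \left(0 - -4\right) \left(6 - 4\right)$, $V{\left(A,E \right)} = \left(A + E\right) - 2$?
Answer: $192$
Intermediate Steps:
$R = 8$ ($R = 4 - -4 = 4 + 4 = 8$)
$V{\left(A,E \right)} = -2 + A + E$
$X = 16$ ($X = 8 + \left(0 + 4\right) 2 = 8 + 4 \cdot 2 = 8 + 8 = 16$)
$d{\left(m,U \right)} = 3 + U^{2}$
$d{\left(-11,V{\left(R,-3 \right)} \right)} X = \left(3 + \left(-2 + 8 - 3\right)^{2}\right) 16 = \left(3 + 3^{2}\right) 16 = \left(3 + 9\right) 16 = 12 \cdot 16 = 192$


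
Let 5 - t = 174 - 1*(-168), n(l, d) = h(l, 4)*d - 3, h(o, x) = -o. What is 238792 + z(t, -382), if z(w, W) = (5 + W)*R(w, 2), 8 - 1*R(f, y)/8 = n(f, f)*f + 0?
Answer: 115433886888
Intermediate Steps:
n(l, d) = -3 - d*l (n(l, d) = (-l)*d - 3 = -d*l - 3 = -3 - d*l)
t = -337 (t = 5 - (174 - 1*(-168)) = 5 - (174 + 168) = 5 - 1*342 = 5 - 342 = -337)
R(f, y) = 64 - 8*f*(-3 - f**2) (R(f, y) = 64 - 8*((-3 - f*f)*f + 0) = 64 - 8*((-3 - f**2)*f + 0) = 64 - 8*(f*(-3 - f**2) + 0) = 64 - 8*f*(-3 - f**2))
z(w, W) = (5 + W)*(64 + 8*w**3 + 24*w)
238792 + z(t, -382) = 238792 + 8*(5 - 382)*(8 - 337*(3 + (-337)**2)) = 238792 + 8*(-377)*(8 - 337*(3 + 113569)) = 238792 + 8*(-377)*(8 - 337*113572) = 238792 + 8*(-377)*(8 - 38273764) = 238792 + 8*(-377)*(-38273756) = 238792 + 115433648096 = 115433886888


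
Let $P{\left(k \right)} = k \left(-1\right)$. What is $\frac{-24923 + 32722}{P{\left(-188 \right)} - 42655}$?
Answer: $- \frac{7799}{42467} \approx -0.18365$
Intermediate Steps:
$P{\left(k \right)} = - k$
$\frac{-24923 + 32722}{P{\left(-188 \right)} - 42655} = \frac{-24923 + 32722}{\left(-1\right) \left(-188\right) - 42655} = \frac{7799}{188 - 42655} = \frac{7799}{-42467} = 7799 \left(- \frac{1}{42467}\right) = - \frac{7799}{42467}$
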